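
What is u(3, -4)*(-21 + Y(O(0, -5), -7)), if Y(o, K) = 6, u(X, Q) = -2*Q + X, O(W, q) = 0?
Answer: -165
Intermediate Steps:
u(X, Q) = X - 2*Q
u(3, -4)*(-21 + Y(O(0, -5), -7)) = (3 - 2*(-4))*(-21 + 6) = (3 + 8)*(-15) = 11*(-15) = -165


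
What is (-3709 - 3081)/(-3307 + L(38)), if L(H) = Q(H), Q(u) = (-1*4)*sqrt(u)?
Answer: 22454530/10935641 - 27160*sqrt(38)/10935641 ≈ 2.0380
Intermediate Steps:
Q(u) = -4*sqrt(u)
L(H) = -4*sqrt(H)
(-3709 - 3081)/(-3307 + L(38)) = (-3709 - 3081)/(-3307 - 4*sqrt(38)) = -6790/(-3307 - 4*sqrt(38))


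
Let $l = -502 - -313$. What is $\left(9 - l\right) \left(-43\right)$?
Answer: $-8514$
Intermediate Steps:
$l = -189$ ($l = -502 + 313 = -189$)
$\left(9 - l\right) \left(-43\right) = \left(9 - -189\right) \left(-43\right) = \left(9 + 189\right) \left(-43\right) = 198 \left(-43\right) = -8514$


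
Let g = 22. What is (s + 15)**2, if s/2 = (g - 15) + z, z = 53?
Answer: 18225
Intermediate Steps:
s = 120 (s = 2*((22 - 15) + 53) = 2*(7 + 53) = 2*60 = 120)
(s + 15)**2 = (120 + 15)**2 = 135**2 = 18225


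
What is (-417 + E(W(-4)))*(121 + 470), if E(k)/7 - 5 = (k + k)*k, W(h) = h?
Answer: -93378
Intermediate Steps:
E(k) = 35 + 14*k² (E(k) = 35 + 7*((k + k)*k) = 35 + 7*((2*k)*k) = 35 + 7*(2*k²) = 35 + 14*k²)
(-417 + E(W(-4)))*(121 + 470) = (-417 + (35 + 14*(-4)²))*(121 + 470) = (-417 + (35 + 14*16))*591 = (-417 + (35 + 224))*591 = (-417 + 259)*591 = -158*591 = -93378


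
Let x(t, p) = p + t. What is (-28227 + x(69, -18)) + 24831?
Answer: -3345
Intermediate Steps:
(-28227 + x(69, -18)) + 24831 = (-28227 + (-18 + 69)) + 24831 = (-28227 + 51) + 24831 = -28176 + 24831 = -3345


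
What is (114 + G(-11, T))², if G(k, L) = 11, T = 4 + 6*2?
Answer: 15625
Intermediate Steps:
T = 16 (T = 4 + 12 = 16)
(114 + G(-11, T))² = (114 + 11)² = 125² = 15625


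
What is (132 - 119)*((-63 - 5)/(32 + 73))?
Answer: -884/105 ≈ -8.4191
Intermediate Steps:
(132 - 119)*((-63 - 5)/(32 + 73)) = 13*(-68/105) = -884/105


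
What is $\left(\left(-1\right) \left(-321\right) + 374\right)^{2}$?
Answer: $483025$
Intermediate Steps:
$\left(\left(-1\right) \left(-321\right) + 374\right)^{2} = \left(321 + 374\right)^{2} = 695^{2} = 483025$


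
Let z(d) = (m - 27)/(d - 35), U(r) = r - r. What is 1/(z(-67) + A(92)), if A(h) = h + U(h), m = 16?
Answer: 102/9395 ≈ 0.010857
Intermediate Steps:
U(r) = 0
A(h) = h (A(h) = h + 0 = h)
z(d) = -11/(-35 + d) (z(d) = (16 - 27)/(d - 35) = -11/(-35 + d))
1/(z(-67) + A(92)) = 1/(-11/(-35 - 67) + 92) = 1/(-11/(-102) + 92) = 1/(-11*(-1/102) + 92) = 1/(11/102 + 92) = 1/(9395/102) = 102/9395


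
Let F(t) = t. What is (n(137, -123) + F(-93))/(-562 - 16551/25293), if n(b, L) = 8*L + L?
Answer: 10117200/4743739 ≈ 2.1327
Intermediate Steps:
n(b, L) = 9*L
(n(137, -123) + F(-93))/(-562 - 16551/25293) = (9*(-123) - 93)/(-562 - 16551/25293) = (-1107 - 93)/(-562 - 16551*1/25293) = -1200/(-562 - 5517/8431) = -1200/(-4743739/8431) = -1200*(-8431/4743739) = 10117200/4743739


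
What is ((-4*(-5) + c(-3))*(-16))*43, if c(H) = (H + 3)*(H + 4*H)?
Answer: -13760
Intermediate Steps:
c(H) = 5*H*(3 + H) (c(H) = (3 + H)*(5*H) = 5*H*(3 + H))
((-4*(-5) + c(-3))*(-16))*43 = ((-4*(-5) + 5*(-3)*(3 - 3))*(-16))*43 = ((20 + 5*(-3)*0)*(-16))*43 = ((20 + 0)*(-16))*43 = (20*(-16))*43 = -320*43 = -13760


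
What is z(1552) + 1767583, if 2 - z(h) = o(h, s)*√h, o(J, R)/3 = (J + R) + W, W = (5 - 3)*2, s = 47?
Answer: 1767585 - 19236*√97 ≈ 1.5781e+6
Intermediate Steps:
W = 4 (W = 2*2 = 4)
o(J, R) = 12 + 3*J + 3*R (o(J, R) = 3*((J + R) + 4) = 3*(4 + J + R) = 12 + 3*J + 3*R)
z(h) = 2 - √h*(153 + 3*h) (z(h) = 2 - (12 + 3*h + 3*47)*√h = 2 - (12 + 3*h + 141)*√h = 2 - (153 + 3*h)*√h = 2 - √h*(153 + 3*h))
z(1552) + 1767583 = (2 - 3*√1552*(51 + 1552)) + 1767583 = (2 - 3*4*√97*1603) + 1767583 = (2 - 19236*√97) + 1767583 = 1767585 - 19236*√97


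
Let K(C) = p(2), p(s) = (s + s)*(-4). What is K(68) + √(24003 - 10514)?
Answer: -16 + √13489 ≈ 100.14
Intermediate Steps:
p(s) = -8*s (p(s) = (2*s)*(-4) = -8*s)
K(C) = -16 (K(C) = -8*2 = -16)
K(68) + √(24003 - 10514) = -16 + √(24003 - 10514) = -16 + √13489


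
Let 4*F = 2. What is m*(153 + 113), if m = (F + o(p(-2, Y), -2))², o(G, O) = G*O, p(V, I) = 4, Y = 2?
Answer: 29925/2 ≈ 14963.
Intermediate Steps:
F = ½ (F = (¼)*2 = ½ ≈ 0.50000)
m = 225/4 (m = (½ + 4*(-2))² = (½ - 8)² = (-15/2)² = 225/4 ≈ 56.250)
m*(153 + 113) = 225*(153 + 113)/4 = (225/4)*266 = 29925/2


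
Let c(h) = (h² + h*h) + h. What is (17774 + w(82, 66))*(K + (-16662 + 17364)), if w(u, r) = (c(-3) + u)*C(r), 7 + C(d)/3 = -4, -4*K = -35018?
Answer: 275619149/2 ≈ 1.3781e+8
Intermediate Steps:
c(h) = h + 2*h² (c(h) = (h² + h²) + h = 2*h² + h = h + 2*h²)
K = 17509/2 (K = -¼*(-35018) = 17509/2 ≈ 8754.5)
C(d) = -33 (C(d) = -21 + 3*(-4) = -21 - 12 = -33)
w(u, r) = -495 - 33*u (w(u, r) = (-3*(1 + 2*(-3)) + u)*(-33) = (-3*(1 - 6) + u)*(-33) = (-3*(-5) + u)*(-33) = (15 + u)*(-33) = -495 - 33*u)
(17774 + w(82, 66))*(K + (-16662 + 17364)) = (17774 + (-495 - 33*82))*(17509/2 + (-16662 + 17364)) = (17774 + (-495 - 2706))*(17509/2 + 702) = (17774 - 3201)*(18913/2) = 14573*(18913/2) = 275619149/2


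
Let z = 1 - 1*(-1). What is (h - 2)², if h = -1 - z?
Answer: 25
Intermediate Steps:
z = 2 (z = 1 + 1 = 2)
h = -3 (h = -1 - 1*2 = -1 - 2 = -3)
(h - 2)² = (-3 - 2)² = (-5)² = 25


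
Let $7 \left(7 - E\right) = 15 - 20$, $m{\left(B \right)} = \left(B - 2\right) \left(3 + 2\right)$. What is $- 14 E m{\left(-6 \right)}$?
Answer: $4320$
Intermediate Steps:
$m{\left(B \right)} = -10 + 5 B$ ($m{\left(B \right)} = \left(-2 + B\right) 5 = -10 + 5 B$)
$E = \frac{54}{7}$ ($E = 7 - \frac{15 - 20}{7} = 7 - - \frac{5}{7} = 7 + \frac{5}{7} = \frac{54}{7} \approx 7.7143$)
$- 14 E m{\left(-6 \right)} = \left(-14\right) \frac{54}{7} \left(-10 + 5 \left(-6\right)\right) = - 108 \left(-10 - 30\right) = \left(-108\right) \left(-40\right) = 4320$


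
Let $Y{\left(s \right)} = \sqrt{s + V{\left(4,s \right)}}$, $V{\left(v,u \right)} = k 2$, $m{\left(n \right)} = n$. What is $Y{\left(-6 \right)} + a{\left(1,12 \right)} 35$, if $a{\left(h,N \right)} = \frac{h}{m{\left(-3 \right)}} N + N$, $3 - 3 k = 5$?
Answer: $280 + \frac{i \sqrt{66}}{3} \approx 280.0 + 2.708 i$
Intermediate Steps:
$k = - \frac{2}{3}$ ($k = 1 - \frac{5}{3} = - \frac{2}{3} \approx -0.66667$)
$V{\left(v,u \right)} = - \frac{4}{3}$ ($V{\left(v,u \right)} = \left(- \frac{2}{3}\right) 2 = - \frac{4}{3}$)
$Y{\left(s \right)} = \sqrt{- \frac{4}{3} + s}$ ($Y{\left(s \right)} = \sqrt{s - \frac{4}{3}} = \sqrt{- \frac{4}{3} + s}$)
$a{\left(h,N \right)} = N - \frac{N h}{3}$ ($a{\left(h,N \right)} = \frac{h}{-3} N + N = h \left(- \frac{1}{3}\right) N + N = - \frac{h}{3} N + N = - \frac{N h}{3} + N = N - \frac{N h}{3}$)
$Y{\left(-6 \right)} + a{\left(1,12 \right)} 35 = \frac{\sqrt{-12 + 9 \left(-6\right)}}{3} + \frac{1}{3} \cdot 12 \left(3 - 1\right) 35 = \frac{\sqrt{-12 - 54}}{3} + \frac{1}{3} \cdot 12 \left(3 - 1\right) 35 = \frac{\sqrt{-66}}{3} + \frac{1}{3} \cdot 12 \cdot 2 \cdot 35 = \frac{i \sqrt{66}}{3} + 8 \cdot 35 = \frac{i \sqrt{66}}{3} + 280 = 280 + \frac{i \sqrt{66}}{3}$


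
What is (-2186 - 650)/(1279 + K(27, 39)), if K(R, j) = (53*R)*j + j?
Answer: -2836/57127 ≈ -0.049644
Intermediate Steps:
K(R, j) = j + 53*R*j (K(R, j) = 53*R*j + j = j + 53*R*j)
(-2186 - 650)/(1279 + K(27, 39)) = (-2186 - 650)/(1279 + 39*(1 + 53*27)) = -2836/(1279 + 39*(1 + 1431)) = -2836/(1279 + 39*1432) = -2836/(1279 + 55848) = -2836/57127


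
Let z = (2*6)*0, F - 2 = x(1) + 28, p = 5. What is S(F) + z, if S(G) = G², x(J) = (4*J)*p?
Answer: 2500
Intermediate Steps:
x(J) = 20*J (x(J) = (4*J)*5 = 20*J)
F = 50 (F = 2 + (20*1 + 28) = 2 + (20 + 28) = 2 + 48 = 50)
z = 0 (z = 12*0 = 0)
S(F) + z = 50² + 0 = 2500 + 0 = 2500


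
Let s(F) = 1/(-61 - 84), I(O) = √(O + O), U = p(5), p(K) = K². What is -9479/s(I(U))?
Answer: 1374455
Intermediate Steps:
U = 25 (U = 5² = 25)
I(O) = √2*√O (I(O) = √(2*O) = √2*√O)
s(F) = -1/145 (s(F) = 1/(-145) = -1/145)
-9479/s(I(U)) = -9479/(-1/145) = -9479*(-145) = 1374455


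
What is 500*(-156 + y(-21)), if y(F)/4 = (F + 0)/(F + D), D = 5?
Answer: -75375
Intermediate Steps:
y(F) = 4*F/(5 + F) (y(F) = 4*((F + 0)/(F + 5)) = 4*(F/(5 + F)) = 4*F/(5 + F))
500*(-156 + y(-21)) = 500*(-156 + 4*(-21)/(5 - 21)) = 500*(-156 + 4*(-21)/(-16)) = 500*(-156 + 4*(-21)*(-1/16)) = 500*(-156 + 21/4) = 500*(-603/4) = -75375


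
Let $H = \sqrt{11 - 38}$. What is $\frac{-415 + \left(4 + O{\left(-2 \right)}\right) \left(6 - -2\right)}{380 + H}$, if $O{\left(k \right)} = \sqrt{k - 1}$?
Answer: $- \frac{145468}{144427} + \frac{4189 i \sqrt{3}}{144427} \approx -1.0072 + 0.050237 i$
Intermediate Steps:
$O{\left(k \right)} = \sqrt{-1 + k}$
$H = 3 i \sqrt{3}$ ($H = \sqrt{-27} = 3 i \sqrt{3} \approx 5.1962 i$)
$\frac{-415 + \left(4 + O{\left(-2 \right)}\right) \left(6 - -2\right)}{380 + H} = \frac{-415 + \left(4 + \sqrt{-1 - 2}\right) \left(6 - -2\right)}{380 + 3 i \sqrt{3}} = \frac{-415 + \left(4 + \sqrt{-3}\right) \left(6 + 2\right)}{380 + 3 i \sqrt{3}} = \frac{-415 + \left(4 + i \sqrt{3}\right) 8}{380 + 3 i \sqrt{3}} = \frac{-415 + \left(32 + 8 i \sqrt{3}\right)}{380 + 3 i \sqrt{3}} = \frac{-383 + 8 i \sqrt{3}}{380 + 3 i \sqrt{3}}$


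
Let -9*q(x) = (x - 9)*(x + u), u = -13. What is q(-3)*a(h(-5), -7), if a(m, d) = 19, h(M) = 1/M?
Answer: -1216/3 ≈ -405.33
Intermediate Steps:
h(M) = 1/M
q(x) = -(-13 + x)*(-9 + x)/9 (q(x) = -(x - 9)*(x - 13)/9 = -(-9 + x)*(-13 + x)/9 = -(-13 + x)*(-9 + x)/9)
q(-3)*a(h(-5), -7) = (-13 - ⅑*(-3)² + (22/9)*(-3))*19 = (-13 - ⅑*9 - 22/3)*19 = (-13 - 1 - 22/3)*19 = -64/3*19 = -1216/3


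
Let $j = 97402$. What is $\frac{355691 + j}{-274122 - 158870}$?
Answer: $- \frac{453093}{432992} \approx -1.0464$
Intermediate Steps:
$\frac{355691 + j}{-274122 - 158870} = \frac{355691 + 97402}{-274122 - 158870} = \frac{453093}{-432992} = 453093 \left(- \frac{1}{432992}\right) = - \frac{453093}{432992}$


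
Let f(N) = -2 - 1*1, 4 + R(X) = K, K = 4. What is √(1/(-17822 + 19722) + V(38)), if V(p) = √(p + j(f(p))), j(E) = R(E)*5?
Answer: √(19 + 36100*√38)/190 ≈ 2.4829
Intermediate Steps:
R(X) = 0 (R(X) = -4 + 4 = 0)
f(N) = -3 (f(N) = -2 - 1 = -3)
j(E) = 0 (j(E) = 0*5 = 0)
V(p) = √p (V(p) = √(p + 0) = √p)
√(1/(-17822 + 19722) + V(38)) = √(1/(-17822 + 19722) + √38) = √(1/1900 + √38)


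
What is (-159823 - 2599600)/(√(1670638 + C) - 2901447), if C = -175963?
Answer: 889591065009/935377022126 + 13797115*√6643/2806131066378 ≈ 0.95145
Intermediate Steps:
(-159823 - 2599600)/(√(1670638 + C) - 2901447) = (-159823 - 2599600)/(√(1670638 - 175963) - 2901447) = -2759423/(√1494675 - 2901447) = -2759423/(15*√6643 - 2901447) = -2759423/(-2901447 + 15*√6643)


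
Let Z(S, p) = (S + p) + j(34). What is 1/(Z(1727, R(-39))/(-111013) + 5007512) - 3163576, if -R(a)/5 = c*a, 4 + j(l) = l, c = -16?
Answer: -1758628516597252931/555898931019 ≈ -3.1636e+6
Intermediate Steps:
j(l) = -4 + l
R(a) = 80*a (R(a) = -(-80)*a = 80*a)
Z(S, p) = 30 + S + p (Z(S, p) = (S + p) + (-4 + 34) = (S + p) + 30 = 30 + S + p)
1/(Z(1727, R(-39))/(-111013) + 5007512) - 3163576 = 1/((30 + 1727 + 80*(-39))/(-111013) + 5007512) - 3163576 = 1/((30 + 1727 - 3120)*(-1/111013) + 5007512) - 3163576 = 1/(-1363*(-1/111013) + 5007512) - 3163576 = 1/(1363/111013 + 5007512) - 3163576 = 1/(555898931019/111013) - 3163576 = 111013/555898931019 - 3163576 = -1758628516597252931/555898931019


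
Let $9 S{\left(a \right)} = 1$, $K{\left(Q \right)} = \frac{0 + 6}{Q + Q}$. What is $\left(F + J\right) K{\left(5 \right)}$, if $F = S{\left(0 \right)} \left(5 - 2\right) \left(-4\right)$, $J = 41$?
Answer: $\frac{119}{5} \approx 23.8$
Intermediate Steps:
$K{\left(Q \right)} = \frac{3}{Q}$ ($K{\left(Q \right)} = \frac{6}{2 Q} = 6 \frac{1}{2 Q} = \frac{3}{Q}$)
$S{\left(a \right)} = \frac{1}{9}$ ($S{\left(a \right)} = \frac{1}{9} \cdot 1 = \frac{1}{9}$)
$F = - \frac{4}{3}$ ($F = \frac{5 - 2}{9} \left(-4\right) = \frac{1}{9} \cdot 3 \left(-4\right) = \frac{1}{3} \left(-4\right) = - \frac{4}{3} \approx -1.3333$)
$\left(F + J\right) K{\left(5 \right)} = \left(- \frac{4}{3} + 41\right) \frac{3}{5} = \frac{119 \cdot 3 \cdot \frac{1}{5}}{3} = \frac{119}{3} \cdot \frac{3}{5} = \frac{119}{5}$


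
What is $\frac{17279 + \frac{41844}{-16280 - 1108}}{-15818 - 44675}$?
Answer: $- \frac{25033784}{87654357} \approx -0.2856$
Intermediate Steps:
$\frac{17279 + \frac{41844}{-16280 - 1108}}{-15818 - 44675} = \frac{17279 + \frac{41844}{-16280 - 1108}}{-60493} = \left(17279 + \frac{41844}{-17388}\right) \left(- \frac{1}{60493}\right) = \left(17279 + 41844 \left(- \frac{1}{17388}\right)\right) \left(- \frac{1}{60493}\right) = \left(17279 - \frac{3487}{1449}\right) \left(- \frac{1}{60493}\right) = \frac{25033784}{1449} \left(- \frac{1}{60493}\right) = - \frac{25033784}{87654357}$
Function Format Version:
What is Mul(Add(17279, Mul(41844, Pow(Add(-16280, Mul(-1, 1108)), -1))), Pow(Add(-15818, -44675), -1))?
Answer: Rational(-25033784, 87654357) ≈ -0.28560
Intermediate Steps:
Mul(Add(17279, Mul(41844, Pow(Add(-16280, Mul(-1, 1108)), -1))), Pow(Add(-15818, -44675), -1)) = Mul(Add(17279, Mul(41844, Pow(Add(-16280, -1108), -1))), Pow(-60493, -1)) = Mul(Add(17279, Mul(41844, Pow(-17388, -1))), Rational(-1, 60493)) = Mul(Add(17279, Mul(41844, Rational(-1, 17388))), Rational(-1, 60493)) = Mul(Add(17279, Rational(-3487, 1449)), Rational(-1, 60493)) = Mul(Rational(25033784, 1449), Rational(-1, 60493)) = Rational(-25033784, 87654357)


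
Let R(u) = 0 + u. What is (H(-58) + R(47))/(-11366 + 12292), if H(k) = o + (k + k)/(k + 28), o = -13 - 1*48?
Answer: -76/6945 ≈ -0.010943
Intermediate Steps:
o = -61 (o = -13 - 48 = -61)
R(u) = u
H(k) = -61 + 2*k/(28 + k) (H(k) = -61 + (k + k)/(k + 28) = -61 + (2*k)/(28 + k) = -61 + 2*k/(28 + k))
(H(-58) + R(47))/(-11366 + 12292) = ((-1708 - 59*(-58))/(28 - 58) + 47)/(-11366 + 12292) = ((-1708 + 3422)/(-30) + 47)/926 = (-1/30*1714 + 47)*(1/926) = (-857/15 + 47)*(1/926) = -152/15*1/926 = -76/6945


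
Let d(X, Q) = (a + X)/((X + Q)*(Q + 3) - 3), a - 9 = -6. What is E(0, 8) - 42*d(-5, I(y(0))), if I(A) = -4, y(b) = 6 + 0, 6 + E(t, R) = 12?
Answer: 20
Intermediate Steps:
a = 3 (a = 9 - 6 = 3)
E(t, R) = 6 (E(t, R) = -6 + 12 = 6)
y(b) = 6
d(X, Q) = (3 + X)/(-3 + (3 + Q)*(Q + X)) (d(X, Q) = (3 + X)/((X + Q)*(Q + 3) - 3) = (3 + X)/((Q + X)*(3 + Q) - 3) = (3 + X)/((3 + Q)*(Q + X) - 3) = (3 + X)/(-3 + (3 + Q)*(Q + X)))
E(0, 8) - 42*d(-5, I(y(0))) = 6 - 42*(3 - 5)/(-3 + (-4)**2 + 3*(-4) + 3*(-5) - 4*(-5)) = 6 - 42*(-2)/(-3 + 16 - 12 - 15 + 20) = 6 - 42*(-2)/6 = 6 - 7*(-2) = 6 - 42*(-1/3) = 6 + 14 = 20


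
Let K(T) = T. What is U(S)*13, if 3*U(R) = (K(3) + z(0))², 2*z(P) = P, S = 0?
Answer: 39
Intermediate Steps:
z(P) = P/2
U(R) = 3 (U(R) = (3 + (½)*0)²/3 = (3 + 0)²/3 = (⅓)*3² = (⅓)*9 = 3)
U(S)*13 = 3*13 = 39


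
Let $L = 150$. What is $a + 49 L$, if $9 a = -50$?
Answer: $\frac{66100}{9} \approx 7344.4$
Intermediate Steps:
$a = - \frac{50}{9}$ ($a = \frac{1}{9} \left(-50\right) = - \frac{50}{9} \approx -5.5556$)
$a + 49 L = - \frac{50}{9} + 49 \cdot 150 = - \frac{50}{9} + 7350 = \frac{66100}{9}$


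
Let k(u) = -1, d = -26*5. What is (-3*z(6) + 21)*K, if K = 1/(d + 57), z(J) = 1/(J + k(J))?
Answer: -102/365 ≈ -0.27945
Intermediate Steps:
d = -130
z(J) = 1/(-1 + J) (z(J) = 1/(J - 1) = 1/(-1 + J))
K = -1/73 (K = 1/(-130 + 57) = 1/(-73) = -1/73 ≈ -0.013699)
(-3*z(6) + 21)*K = (-3/(-1 + 6) + 21)*(-1/73) = (-3/5 + 21)*(-1/73) = (-3*⅕ + 21)*(-1/73) = (-⅗ + 21)*(-1/73) = (102/5)*(-1/73) = -102/365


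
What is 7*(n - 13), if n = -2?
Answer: -105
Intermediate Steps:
7*(n - 13) = 7*(-2 - 13) = 7*(-15) = -105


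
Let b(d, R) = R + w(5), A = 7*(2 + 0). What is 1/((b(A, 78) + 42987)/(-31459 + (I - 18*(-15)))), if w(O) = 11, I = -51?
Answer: -710/979 ≈ -0.72523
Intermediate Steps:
A = 14 (A = 7*2 = 14)
b(d, R) = 11 + R (b(d, R) = R + 11 = 11 + R)
1/((b(A, 78) + 42987)/(-31459 + (I - 18*(-15)))) = 1/(((11 + 78) + 42987)/(-31459 + (-51 - 18*(-15)))) = 1/((89 + 42987)/(-31459 + (-51 + 270))) = 1/(43076/(-31459 + 219)) = 1/(43076/(-31240)) = 1/(43076*(-1/31240)) = 1/(-979/710) = -710/979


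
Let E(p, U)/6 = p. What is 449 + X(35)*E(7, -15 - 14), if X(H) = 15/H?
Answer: 467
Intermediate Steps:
E(p, U) = 6*p
449 + X(35)*E(7, -15 - 14) = 449 + (15/35)*(6*7) = 449 + (15*(1/35))*42 = 449 + (3/7)*42 = 449 + 18 = 467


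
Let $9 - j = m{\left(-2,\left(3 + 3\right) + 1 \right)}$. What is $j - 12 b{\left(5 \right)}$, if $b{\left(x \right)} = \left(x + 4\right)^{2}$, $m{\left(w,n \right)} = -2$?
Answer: $-961$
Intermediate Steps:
$b{\left(x \right)} = \left(4 + x\right)^{2}$
$j = 11$ ($j = 9 - -2 = 9 + 2 = 11$)
$j - 12 b{\left(5 \right)} = 11 - 12 \left(4 + 5\right)^{2} = 11 - 12 \cdot 9^{2} = 11 - 972 = -961$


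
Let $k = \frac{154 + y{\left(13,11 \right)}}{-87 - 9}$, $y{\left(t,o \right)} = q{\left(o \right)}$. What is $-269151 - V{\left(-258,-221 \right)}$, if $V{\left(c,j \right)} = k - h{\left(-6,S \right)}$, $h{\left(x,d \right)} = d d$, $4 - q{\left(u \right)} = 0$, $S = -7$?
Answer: $- \frac{12916817}{48} \approx -2.691 \cdot 10^{5}$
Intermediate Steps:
$q{\left(u \right)} = 4$ ($q{\left(u \right)} = 4 - 0 = 4 + 0 = 4$)
$y{\left(t,o \right)} = 4$
$h{\left(x,d \right)} = d^{2}$
$k = - \frac{79}{48}$ ($k = \frac{154 + 4}{-87 - 9} = \frac{158}{-96} = 158 \left(- \frac{1}{96}\right) = - \frac{79}{48} \approx -1.6458$)
$V{\left(c,j \right)} = - \frac{2431}{48}$ ($V{\left(c,j \right)} = - \frac{79}{48} - \left(-7\right)^{2} = - \frac{79}{48} - 49 = - \frac{2431}{48}$)
$-269151 - V{\left(-258,-221 \right)} = -269151 - - \frac{2431}{48} = -269151 + \frac{2431}{48} = - \frac{12916817}{48}$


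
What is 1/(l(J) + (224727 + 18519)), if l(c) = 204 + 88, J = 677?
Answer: 1/243538 ≈ 4.1061e-6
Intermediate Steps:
l(c) = 292
1/(l(J) + (224727 + 18519)) = 1/(292 + (224727 + 18519)) = 1/(292 + 243246) = 1/243538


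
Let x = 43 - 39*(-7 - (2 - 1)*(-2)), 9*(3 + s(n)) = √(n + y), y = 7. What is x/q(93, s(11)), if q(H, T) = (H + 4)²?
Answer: 238/9409 ≈ 0.025295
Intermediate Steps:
s(n) = -3 + √(7 + n)/9 (s(n) = -3 + √(n + 7)/9 = -3 + √(7 + n)/9)
q(H, T) = (4 + H)²
x = 238 (x = 43 - 39*(-7 - (-2)) = 43 - 39*(-7 - 1*(-2)) = 43 - 39*(-7 + 2) = 43 - 39*(-5) = 43 + 195 = 238)
x/q(93, s(11)) = 238/((4 + 93)²) = 238/(97²) = 238/9409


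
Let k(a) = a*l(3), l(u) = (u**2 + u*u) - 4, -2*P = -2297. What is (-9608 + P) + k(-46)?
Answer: -18207/2 ≈ -9103.5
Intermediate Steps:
P = 2297/2 (P = -1/2*(-2297) = 2297/2 ≈ 1148.5)
l(u) = -4 + 2*u**2 (l(u) = (u**2 + u**2) - 4 = 2*u**2 - 4 = -4 + 2*u**2)
k(a) = 14*a (k(a) = a*(-4 + 2*3**2) = a*(-4 + 2*9) = a*(-4 + 18) = a*14 = 14*a)
(-9608 + P) + k(-46) = (-9608 + 2297/2) + 14*(-46) = -16919/2 - 644 = -18207/2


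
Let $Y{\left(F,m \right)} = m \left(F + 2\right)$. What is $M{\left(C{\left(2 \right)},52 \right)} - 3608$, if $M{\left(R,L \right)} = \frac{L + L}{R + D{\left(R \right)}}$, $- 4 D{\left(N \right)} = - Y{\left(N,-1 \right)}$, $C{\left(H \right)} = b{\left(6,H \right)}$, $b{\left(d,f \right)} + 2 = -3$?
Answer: $- \frac{61752}{17} \approx -3632.5$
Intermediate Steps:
$Y{\left(F,m \right)} = m \left(2 + F\right)$
$b{\left(d,f \right)} = -5$ ($b{\left(d,f \right)} = -2 - 3 = -5$)
$C{\left(H \right)} = -5$
$D{\left(N \right)} = - \frac{1}{2} - \frac{N}{4}$ ($D{\left(N \right)} = - \frac{\left(-1\right) \left(- (2 + N)\right)}{4} = - \frac{\left(-1\right) \left(-2 - N\right)}{4} = - \frac{2 + N}{4} = - \frac{1}{2} - \frac{N}{4}$)
$M{\left(R,L \right)} = \frac{2 L}{- \frac{1}{2} + \frac{3 R}{4}}$ ($M{\left(R,L \right)} = \frac{L + L}{R - \left(\frac{1}{2} + \frac{R}{4}\right)} = \frac{2 L}{- \frac{1}{2} + \frac{3 R}{4}}$)
$M{\left(C{\left(2 \right)},52 \right)} - 3608 = 8 \cdot 52 \frac{1}{-2 + 3 \left(-5\right)} - 3608 = 8 \cdot 52 \frac{1}{-2 - 15} - 3608 = 8 \cdot 52 \frac{1}{-17} - 3608 = 8 \cdot 52 \left(- \frac{1}{17}\right) - 3608 = - \frac{416}{17} - 3608 = - \frac{61752}{17}$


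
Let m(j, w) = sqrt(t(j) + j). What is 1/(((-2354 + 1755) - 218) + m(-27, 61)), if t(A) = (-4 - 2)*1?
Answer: -817/667522 - I*sqrt(33)/667522 ≈ -0.0012239 - 8.6058e-6*I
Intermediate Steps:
t(A) = -6 (t(A) = -6*1 = -6)
m(j, w) = sqrt(-6 + j)
1/(((-2354 + 1755) - 218) + m(-27, 61)) = 1/(((-2354 + 1755) - 218) + sqrt(-6 - 27)) = 1/((-599 - 218) + sqrt(-33)) = 1/(-817 + I*sqrt(33))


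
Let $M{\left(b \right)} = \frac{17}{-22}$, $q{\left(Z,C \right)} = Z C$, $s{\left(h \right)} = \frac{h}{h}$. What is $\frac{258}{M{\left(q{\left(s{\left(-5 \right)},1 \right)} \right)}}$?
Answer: $- \frac{5676}{17} \approx -333.88$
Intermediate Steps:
$s{\left(h \right)} = 1$
$q{\left(Z,C \right)} = C Z$
$M{\left(b \right)} = - \frac{17}{22}$ ($M{\left(b \right)} = 17 \left(- \frac{1}{22}\right) = - \frac{17}{22}$)
$\frac{258}{M{\left(q{\left(s{\left(-5 \right)},1 \right)} \right)}} = \frac{258}{- \frac{17}{22}} = 258 \left(- \frac{22}{17}\right) = - \frac{5676}{17}$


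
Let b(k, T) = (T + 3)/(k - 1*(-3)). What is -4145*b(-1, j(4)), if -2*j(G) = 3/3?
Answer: -20725/4 ≈ -5181.3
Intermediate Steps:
j(G) = -1/2 (j(G) = -3/(2*3) = -1/2*1 = -1/2)
b(k, T) = (3 + T)/(3 + k) (b(k, T) = (3 + T)/(k + 3) = (3 + T)/(3 + k))
-4145*b(-1, j(4)) = -4145*(3 - 1/2)/(3 - 1) = -4145*5/(2*2) = -4145*5/4 = -20725/4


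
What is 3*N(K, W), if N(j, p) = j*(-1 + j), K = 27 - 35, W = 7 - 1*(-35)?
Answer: 216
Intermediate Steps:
W = 42 (W = 7 + 35 = 42)
K = -8
3*N(K, W) = 3*(-8*(-1 - 8)) = 3*(-8*(-9)) = 3*72 = 216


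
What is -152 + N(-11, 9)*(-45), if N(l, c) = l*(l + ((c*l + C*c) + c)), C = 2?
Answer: -41237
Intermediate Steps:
N(l, c) = l*(l + 3*c + c*l) (N(l, c) = l*(l + ((c*l + 2*c) + c)) = l*(l + ((2*c + c*l) + c)) = l*(l + (3*c + c*l)) = l*(l + 3*c + c*l))
-152 + N(-11, 9)*(-45) = -152 - 11*(-11 + 3*9 + 9*(-11))*(-45) = -152 - 11*(-11 + 27 - 99)*(-45) = -152 - 11*(-83)*(-45) = -152 + 913*(-45) = -152 - 41085 = -41237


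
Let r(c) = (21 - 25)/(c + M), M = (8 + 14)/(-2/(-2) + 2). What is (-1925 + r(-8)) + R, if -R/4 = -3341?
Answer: 11445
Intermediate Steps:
R = 13364 (R = -4*(-3341) = 13364)
M = 22/3 (M = 22/(-2*(-½) + 2) = 22/(1 + 2) = 22/3 ≈ 7.3333)
r(c) = -4/(22/3 + c) (r(c) = (21 - 25)/(c + 22/3) = -4/(22/3 + c))
(-1925 + r(-8)) + R = (-1925 - 12/(22 + 3*(-8))) + 13364 = (-1925 - 12/(22 - 24)) + 13364 = (-1925 - 12/(-2)) + 13364 = (-1925 - 12*(-½)) + 13364 = (-1925 + 6) + 13364 = -1919 + 13364 = 11445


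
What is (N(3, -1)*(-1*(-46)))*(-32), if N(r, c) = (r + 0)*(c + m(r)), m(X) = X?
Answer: -8832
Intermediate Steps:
N(r, c) = r*(c + r) (N(r, c) = (r + 0)*(c + r) = r*(c + r))
(N(3, -1)*(-1*(-46)))*(-32) = ((3*(-1 + 3))*(-1*(-46)))*(-32) = ((3*2)*46)*(-32) = (6*46)*(-32) = 276*(-32) = -8832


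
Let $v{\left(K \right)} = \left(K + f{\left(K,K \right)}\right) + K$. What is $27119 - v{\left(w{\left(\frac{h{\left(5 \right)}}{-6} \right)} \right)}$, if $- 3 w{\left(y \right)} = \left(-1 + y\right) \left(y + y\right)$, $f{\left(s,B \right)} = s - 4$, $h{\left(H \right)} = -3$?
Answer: $\frac{54245}{2} \approx 27123.0$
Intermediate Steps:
$f{\left(s,B \right)} = -4 + s$ ($f{\left(s,B \right)} = s - 4 = -4 + s$)
$w{\left(y \right)} = - \frac{2 y \left(-1 + y\right)}{3}$ ($w{\left(y \right)} = - \frac{\left(-1 + y\right) \left(y + y\right)}{3} = - \frac{\left(-1 + y\right) 2 y}{3} = - \frac{2 y \left(-1 + y\right)}{3}$)
$v{\left(K \right)} = -4 + 3 K$ ($v{\left(K \right)} = \left(K + \left(-4 + K\right)\right) + K = \left(-4 + 2 K\right) + K = -4 + 3 K$)
$27119 - v{\left(w{\left(\frac{h{\left(5 \right)}}{-6} \right)} \right)} = 27119 - \left(-4 + 3 \frac{2 \left(- \frac{3}{-6}\right) \left(1 - - \frac{3}{-6}\right)}{3}\right) = 27119 - \left(-4 + 3 \frac{2 \left(\left(-3\right) \left(- \frac{1}{6}\right)\right) \left(1 - \left(-3\right) \left(- \frac{1}{6}\right)\right)}{3}\right) = 27119 - \left(-4 + 3 \cdot \frac{2}{3} \cdot \frac{1}{2} \left(1 - \frac{1}{2}\right)\right) = 27119 - \left(-4 + 3 \cdot \frac{2}{3} \cdot \frac{1}{2} \cdot \frac{1}{2}\right) = 27119 - \left(-4 + 3 \cdot \frac{1}{6}\right) = 27119 - \left(-4 + \frac{1}{2}\right) = 27119 - - \frac{7}{2} = 27119 + \frac{7}{2} = \frac{54245}{2}$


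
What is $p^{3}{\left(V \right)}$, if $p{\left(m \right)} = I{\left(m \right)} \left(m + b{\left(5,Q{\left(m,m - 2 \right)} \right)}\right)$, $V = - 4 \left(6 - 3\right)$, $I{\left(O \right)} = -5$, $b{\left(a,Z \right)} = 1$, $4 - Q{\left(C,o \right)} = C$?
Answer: $166375$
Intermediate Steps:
$Q{\left(C,o \right)} = 4 - C$
$V = -12$ ($V = \left(-4\right) 3 = -12$)
$p{\left(m \right)} = -5 - 5 m$ ($p{\left(m \right)} = - 5 \left(m + 1\right) = - 5 \left(1 + m\right) = -5 - 5 m$)
$p^{3}{\left(V \right)} = \left(-5 - -60\right)^{3} = \left(-5 + 60\right)^{3} = 55^{3} = 166375$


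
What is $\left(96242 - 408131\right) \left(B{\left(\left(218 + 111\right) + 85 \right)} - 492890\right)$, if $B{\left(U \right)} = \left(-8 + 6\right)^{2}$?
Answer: $153725721654$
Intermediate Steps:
$B{\left(U \right)} = 4$ ($B{\left(U \right)} = \left(-2\right)^{2} = 4$)
$\left(96242 - 408131\right) \left(B{\left(\left(218 + 111\right) + 85 \right)} - 492890\right) = \left(96242 - 408131\right) \left(4 - 492890\right) = \left(-311889\right) \left(-492886\right) = 153725721654$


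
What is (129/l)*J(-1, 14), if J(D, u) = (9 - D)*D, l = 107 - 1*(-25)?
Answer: -215/22 ≈ -9.7727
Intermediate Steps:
l = 132 (l = 107 + 25 = 132)
J(D, u) = D*(9 - D)
(129/l)*J(-1, 14) = (129/132)*(-(9 - 1*(-1))) = (129*(1/132))*(-(9 + 1)) = 43*(-1*10)/44 = (43/44)*(-10) = -215/22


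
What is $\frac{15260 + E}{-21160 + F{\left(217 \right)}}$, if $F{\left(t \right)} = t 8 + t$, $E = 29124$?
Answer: $- \frac{44384}{19207} \approx -2.3108$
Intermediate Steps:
$F{\left(t \right)} = 9 t$ ($F{\left(t \right)} = 8 t + t = 9 t$)
$\frac{15260 + E}{-21160 + F{\left(217 \right)}} = \frac{15260 + 29124}{-21160 + 9 \cdot 217} = \frac{44384}{-21160 + 1953} = \frac{44384}{-19207} = 44384 \left(- \frac{1}{19207}\right) = - \frac{44384}{19207}$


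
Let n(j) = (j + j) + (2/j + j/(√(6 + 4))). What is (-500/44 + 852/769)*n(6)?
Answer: -3209861/25377 - 260259*√10/42295 ≈ -145.95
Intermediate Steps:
n(j) = 2*j + 2/j + j*√10/10 (n(j) = 2*j + (2/j + j/(√10)) = 2*j + (2/j + j*(√10/10)) = 2*j + (2/j + j*√10/10) = 2*j + 2/j + j*√10/10)
(-500/44 + 852/769)*n(6) = (-500/44 + 852/769)*((⅒)*(20 + 6²*(20 + √10))/6) = (-500*1/44 + 852*(1/769))*((⅒)*(⅙)*(20 + 36*(20 + √10))) = (-125/11 + 852/769)*((⅒)*(⅙)*(20 + (720 + 36*√10))) = -86753*(740 + 36*√10)/(84590*6) = -86753*(37/3 + 3*√10/5)/8459 = -3209861/25377 - 260259*√10/42295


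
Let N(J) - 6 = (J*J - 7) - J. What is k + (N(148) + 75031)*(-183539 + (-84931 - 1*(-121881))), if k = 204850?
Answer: -14187558104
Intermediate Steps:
N(J) = -1 + J**2 - J (N(J) = 6 + ((J*J - 7) - J) = 6 + ((J**2 - 7) - J) = 6 + ((-7 + J**2) - J) = 6 + (-7 + J**2 - J) = -1 + J**2 - J)
k + (N(148) + 75031)*(-183539 + (-84931 - 1*(-121881))) = 204850 + ((-1 + 148**2 - 1*148) + 75031)*(-183539 + (-84931 - 1*(-121881))) = 204850 + ((-1 + 21904 - 148) + 75031)*(-183539 + (-84931 + 121881)) = 204850 + (21755 + 75031)*(-183539 + 36950) = 204850 + 96786*(-146589) = 204850 - 14187762954 = -14187558104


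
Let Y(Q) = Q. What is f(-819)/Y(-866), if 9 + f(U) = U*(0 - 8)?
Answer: -6543/866 ≈ -7.5554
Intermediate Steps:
f(U) = -9 - 8*U (f(U) = -9 + U*(0 - 8) = -9 + U*(-8) = -9 - 8*U)
f(-819)/Y(-866) = (-9 - 8*(-819))/(-866) = (-9 + 6552)*(-1/866) = 6543*(-1/866) = -6543/866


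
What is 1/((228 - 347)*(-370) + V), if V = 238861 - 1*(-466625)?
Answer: 1/749516 ≈ 1.3342e-6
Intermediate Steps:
V = 705486 (V = 238861 + 466625 = 705486)
1/((228 - 347)*(-370) + V) = 1/((228 - 347)*(-370) + 705486) = 1/(-119*(-370) + 705486) = 1/(44030 + 705486) = 1/749516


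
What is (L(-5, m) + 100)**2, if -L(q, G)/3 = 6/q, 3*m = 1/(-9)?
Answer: 268324/25 ≈ 10733.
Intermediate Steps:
m = -1/27 (m = (1/(-9))/3 = (1*(-1/9))/3 = (1/3)*(-1/9) = -1/27 ≈ -0.037037)
L(q, G) = -18/q (L(q, G) = -3*6/q = -18/q)
(L(-5, m) + 100)**2 = (-18/(-5) + 100)**2 = (-18*(-1/5) + 100)**2 = (18/5 + 100)**2 = (518/5)**2 = 268324/25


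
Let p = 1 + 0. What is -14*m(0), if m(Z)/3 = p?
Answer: -42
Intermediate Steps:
p = 1
m(Z) = 3 (m(Z) = 3*1 = 3)
-14*m(0) = -14*3 = -42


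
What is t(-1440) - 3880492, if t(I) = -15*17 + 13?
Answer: -3880734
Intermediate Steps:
t(I) = -242 (t(I) = -255 + 13 = -242)
t(-1440) - 3880492 = -242 - 3880492 = -3880734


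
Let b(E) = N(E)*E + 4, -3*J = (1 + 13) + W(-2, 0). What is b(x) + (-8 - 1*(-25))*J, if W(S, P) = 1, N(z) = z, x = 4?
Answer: -65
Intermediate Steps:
J = -5 (J = -((1 + 13) + 1)/3 = -(14 + 1)/3 = -1/3*15 = -5)
b(E) = 4 + E**2 (b(E) = E*E + 4 = E**2 + 4 = 4 + E**2)
b(x) + (-8 - 1*(-25))*J = (4 + 4**2) + (-8 - 1*(-25))*(-5) = (4 + 16) + (-8 + 25)*(-5) = 20 + 17*(-5) = 20 - 85 = -65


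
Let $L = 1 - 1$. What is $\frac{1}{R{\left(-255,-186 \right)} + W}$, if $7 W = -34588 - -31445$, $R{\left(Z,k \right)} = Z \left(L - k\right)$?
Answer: $- \frac{1}{47879} \approx -2.0886 \cdot 10^{-5}$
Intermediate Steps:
$L = 0$
$R{\left(Z,k \right)} = - Z k$ ($R{\left(Z,k \right)} = Z \left(0 - k\right) = Z \left(- k\right) = - Z k$)
$W = -449$ ($W = \frac{-34588 - -31445}{7} = \frac{-34588 + 31445}{7} = \frac{1}{7} \left(-3143\right) = -449$)
$\frac{1}{R{\left(-255,-186 \right)} + W} = \frac{1}{\left(-1\right) \left(-255\right) \left(-186\right) - 449} = \frac{1}{-47430 - 449} = \frac{1}{-47879} = - \frac{1}{47879}$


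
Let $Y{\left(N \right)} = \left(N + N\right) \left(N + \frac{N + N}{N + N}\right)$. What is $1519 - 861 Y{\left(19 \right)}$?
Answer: $-652841$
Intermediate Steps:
$Y{\left(N \right)} = 2 N \left(1 + N\right)$ ($Y{\left(N \right)} = 2 N \left(N + \frac{2 N}{2 N}\right) = 2 N \left(N + 2 N \frac{1}{2 N}\right) = 2 N \left(N + 1\right) = 2 N \left(1 + N\right)$)
$1519 - 861 Y{\left(19 \right)} = 1519 - 861 \cdot 2 \cdot 19 \left(1 + 19\right) = 1519 - 861 \cdot 2 \cdot 19 \cdot 20 = 1519 - 654360 = -652841$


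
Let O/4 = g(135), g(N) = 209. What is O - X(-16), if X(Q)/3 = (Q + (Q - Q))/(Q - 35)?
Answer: 14196/17 ≈ 835.06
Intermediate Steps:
X(Q) = 3*Q/(-35 + Q) (X(Q) = 3*((Q + (Q - Q))/(Q - 35)) = 3*((Q + 0)/(-35 + Q)) = 3*(Q/(-35 + Q)) = 3*Q/(-35 + Q))
O = 836 (O = 4*209 = 836)
O - X(-16) = 836 - 3*(-16)/(-35 - 16) = 836 - 3*(-16)/(-51) = 836 - 3*(-16)*(-1)/51 = 836 - 1*16/17 = 836 - 16/17 = 14196/17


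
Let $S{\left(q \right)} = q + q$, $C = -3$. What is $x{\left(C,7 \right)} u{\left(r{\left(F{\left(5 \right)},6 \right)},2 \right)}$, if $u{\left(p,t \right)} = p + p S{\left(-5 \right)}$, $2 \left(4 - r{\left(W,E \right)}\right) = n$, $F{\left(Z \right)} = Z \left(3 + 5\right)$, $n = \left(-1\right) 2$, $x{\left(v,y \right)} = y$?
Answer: $-315$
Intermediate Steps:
$S{\left(q \right)} = 2 q$
$n = -2$
$F{\left(Z \right)} = 8 Z$ ($F{\left(Z \right)} = Z 8 = 8 Z$)
$r{\left(W,E \right)} = 5$ ($r{\left(W,E \right)} = 4 - -1 = 4 + 1 = 5$)
$u{\left(p,t \right)} = - 9 p$ ($u{\left(p,t \right)} = p + p 2 \left(-5\right) = p + p \left(-10\right) = p - 10 p = - 9 p$)
$x{\left(C,7 \right)} u{\left(r{\left(F{\left(5 \right)},6 \right)},2 \right)} = 7 \left(\left(-9\right) 5\right) = 7 \left(-45\right) = -315$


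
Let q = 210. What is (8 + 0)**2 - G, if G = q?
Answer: -146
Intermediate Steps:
G = 210
(8 + 0)**2 - G = (8 + 0)**2 - 1*210 = 8**2 - 210 = 64 - 210 = -146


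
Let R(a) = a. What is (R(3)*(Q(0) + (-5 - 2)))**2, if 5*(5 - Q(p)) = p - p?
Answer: 36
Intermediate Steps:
Q(p) = 5 (Q(p) = 5 - (p - p)/5 = 5 - 1/5*0 = 5 + 0 = 5)
(R(3)*(Q(0) + (-5 - 2)))**2 = (3*(5 + (-5 - 2)))**2 = (3*(5 - 7))**2 = (3*(-2))**2 = (-6)**2 = 36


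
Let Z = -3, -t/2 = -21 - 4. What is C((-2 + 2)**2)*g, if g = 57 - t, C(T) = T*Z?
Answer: 0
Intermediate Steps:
t = 50 (t = -2*(-21 - 4) = -2*(-25) = 50)
C(T) = -3*T (C(T) = T*(-3) = -3*T)
g = 7 (g = 57 - 1*50 = 57 - 50 = 7)
C((-2 + 2)**2)*g = -3*(-2 + 2)**2*7 = -3*0**2*7 = -3*0*7 = 0*7 = 0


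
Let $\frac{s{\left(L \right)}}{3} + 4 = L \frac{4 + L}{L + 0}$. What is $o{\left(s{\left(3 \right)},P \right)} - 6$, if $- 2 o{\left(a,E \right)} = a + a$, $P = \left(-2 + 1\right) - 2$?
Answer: $-15$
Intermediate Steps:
$s{\left(L \right)} = 3 L$ ($s{\left(L \right)} = -12 + 3 L \frac{4 + L}{L + 0} = -12 + 3 L \frac{4 + L}{L} = -12 + 3 \left(4 + L\right) = -12 + \left(12 + 3 L\right) = 3 L$)
$P = -3$ ($P = -1 - 2 = -3$)
$o{\left(a,E \right)} = - a$ ($o{\left(a,E \right)} = - \frac{a + a}{2} = - \frac{2 a}{2} = - a$)
$o{\left(s{\left(3 \right)},P \right)} - 6 = - 3 \cdot 3 - 6 = \left(-1\right) 9 - 6 = -9 - 6 = -15$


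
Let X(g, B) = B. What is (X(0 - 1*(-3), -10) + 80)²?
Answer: 4900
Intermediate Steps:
(X(0 - 1*(-3), -10) + 80)² = (-10 + 80)² = 70² = 4900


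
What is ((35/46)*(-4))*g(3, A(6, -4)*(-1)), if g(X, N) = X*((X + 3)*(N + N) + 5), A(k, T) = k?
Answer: 14070/23 ≈ 611.74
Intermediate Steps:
g(X, N) = X*(5 + 2*N*(3 + X)) (g(X, N) = X*((3 + X)*(2*N) + 5) = X*(2*N*(3 + X) + 5) = X*(5 + 2*N*(3 + X)))
((35/46)*(-4))*g(3, A(6, -4)*(-1)) = ((35/46)*(-4))*(3*(5 + 6*(6*(-1)) + 2*(6*(-1))*3)) = ((35*(1/46))*(-4))*(3*(5 + 6*(-6) + 2*(-6)*3)) = ((35/46)*(-4))*(3*(5 - 36 - 36)) = -210*(-67)/23 = -70/23*(-201) = 14070/23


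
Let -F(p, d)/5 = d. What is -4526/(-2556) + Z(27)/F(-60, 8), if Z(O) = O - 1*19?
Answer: 10037/6390 ≈ 1.5707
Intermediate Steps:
F(p, d) = -5*d
Z(O) = -19 + O (Z(O) = O - 19 = -19 + O)
-4526/(-2556) + Z(27)/F(-60, 8) = -4526/(-2556) + (-19 + 27)/((-5*8)) = -4526*(-1/2556) + 8/(-40) = 2263/1278 + 8*(-1/40) = 2263/1278 - ⅕ = 10037/6390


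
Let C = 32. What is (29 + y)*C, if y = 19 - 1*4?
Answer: 1408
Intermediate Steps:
y = 15 (y = 19 - 4 = 15)
(29 + y)*C = (29 + 15)*32 = 44*32 = 1408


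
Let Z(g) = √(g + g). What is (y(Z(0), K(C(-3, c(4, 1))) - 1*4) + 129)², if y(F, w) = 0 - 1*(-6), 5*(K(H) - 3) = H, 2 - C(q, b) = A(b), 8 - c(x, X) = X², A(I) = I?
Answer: 18225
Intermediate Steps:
c(x, X) = 8 - X²
C(q, b) = 2 - b
K(H) = 3 + H/5
Z(g) = √2*√g (Z(g) = √(2*g) = √2*√g)
y(F, w) = 6 (y(F, w) = 0 + 6 = 6)
(y(Z(0), K(C(-3, c(4, 1))) - 1*4) + 129)² = (6 + 129)² = 135² = 18225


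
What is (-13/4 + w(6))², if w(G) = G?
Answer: 121/16 ≈ 7.5625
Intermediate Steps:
(-13/4 + w(6))² = (-13/4 + 6)² = (11/4)² = 121/16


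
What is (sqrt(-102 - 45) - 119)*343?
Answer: -40817 + 2401*I*sqrt(3) ≈ -40817.0 + 4158.7*I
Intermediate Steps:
(sqrt(-102 - 45) - 119)*343 = (sqrt(-147) - 119)*343 = (7*I*sqrt(3) - 119)*343 = (-119 + 7*I*sqrt(3))*343 = -40817 + 2401*I*sqrt(3)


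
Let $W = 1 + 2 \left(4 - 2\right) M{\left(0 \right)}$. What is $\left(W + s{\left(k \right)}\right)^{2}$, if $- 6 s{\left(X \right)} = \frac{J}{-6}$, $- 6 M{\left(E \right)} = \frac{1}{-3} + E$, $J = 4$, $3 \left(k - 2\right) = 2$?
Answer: $\frac{16}{9} \approx 1.7778$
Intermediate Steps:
$k = \frac{8}{3}$ ($k = 2 + \frac{1}{3} \cdot 2 = 2 + \frac{2}{3} = \frac{8}{3} \approx 2.6667$)
$M{\left(E \right)} = \frac{1}{18} - \frac{E}{6}$ ($M{\left(E \right)} = - \frac{\frac{1}{-3} + E}{6} = - \frac{- \frac{1}{3} + E}{6} = \frac{1}{18} - \frac{E}{6}$)
$s{\left(X \right)} = \frac{1}{9}$ ($s{\left(X \right)} = - \frac{4 \frac{1}{-6}}{6} = - \frac{4 \left(- \frac{1}{6}\right)}{6} = \left(- \frac{1}{6}\right) \left(- \frac{2}{3}\right) = \frac{1}{9}$)
$W = \frac{11}{9}$ ($W = 1 + 2 \left(4 - 2\right) \left(\frac{1}{18} - 0\right) = 1 + 2 \cdot 2 \left(\frac{1}{18} + 0\right) = 1 + 4 \cdot \frac{1}{18} = 1 + \frac{2}{9} = \frac{11}{9} \approx 1.2222$)
$\left(W + s{\left(k \right)}\right)^{2} = \left(\frac{11}{9} + \frac{1}{9}\right)^{2} = \left(\frac{4}{3}\right)^{2} = \frac{16}{9}$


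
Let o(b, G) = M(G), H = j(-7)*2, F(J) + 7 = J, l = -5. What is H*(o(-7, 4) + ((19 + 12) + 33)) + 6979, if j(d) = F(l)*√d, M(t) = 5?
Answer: 6979 - 1656*I*√7 ≈ 6979.0 - 4381.4*I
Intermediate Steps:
F(J) = -7 + J
j(d) = -12*√d (j(d) = (-7 - 5)*√d = -12*√d)
H = -24*I*√7 (H = -12*I*√7*2 = -24*I*√7 ≈ -63.498*I)
o(b, G) = 5
H*(o(-7, 4) + ((19 + 12) + 33)) + 6979 = (-24*I*√7)*(5 + ((19 + 12) + 33)) + 6979 = (-24*I*√7)*(5 + (31 + 33)) + 6979 = (-24*I*√7)*(5 + 64) + 6979 = -24*I*√7*69 + 6979 = -1656*I*√7 + 6979 = 6979 - 1656*I*√7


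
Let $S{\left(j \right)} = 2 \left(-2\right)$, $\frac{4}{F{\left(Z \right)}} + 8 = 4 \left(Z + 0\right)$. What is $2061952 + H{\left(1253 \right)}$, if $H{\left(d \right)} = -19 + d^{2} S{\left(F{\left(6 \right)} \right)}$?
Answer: $-4218103$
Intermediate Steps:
$F{\left(Z \right)} = \frac{4}{-8 + 4 Z}$ ($F{\left(Z \right)} = \frac{4}{-8 + 4 \left(Z + 0\right)} = \frac{4}{-8 + 4 Z}$)
$S{\left(j \right)} = -4$
$H{\left(d \right)} = -19 - 4 d^{2}$ ($H{\left(d \right)} = -19 + d^{2} \left(-4\right) = -19 - 4 d^{2}$)
$2061952 + H{\left(1253 \right)} = 2061952 - \left(19 + 4 \cdot 1253^{2}\right) = 2061952 - 6280055 = -4218103$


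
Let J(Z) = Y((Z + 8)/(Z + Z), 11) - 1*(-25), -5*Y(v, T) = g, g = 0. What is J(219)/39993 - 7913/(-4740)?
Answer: 35175901/21062980 ≈ 1.6700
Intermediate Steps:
Y(v, T) = 0 (Y(v, T) = -⅕*0 = 0)
J(Z) = 25 (J(Z) = 0 - 1*(-25) = 0 + 25 = 25)
J(219)/39993 - 7913/(-4740) = 25/39993 - 7913/(-4740) = 25*(1/39993) - 7913*(-1/4740) = 25/39993 + 7913/4740 = 35175901/21062980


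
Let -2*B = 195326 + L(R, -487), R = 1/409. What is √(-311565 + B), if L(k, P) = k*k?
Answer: 3*I*√30424919586/818 ≈ 639.71*I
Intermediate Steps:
R = 1/409 ≈ 0.0024450
L(k, P) = k²
B = -32674328607/334562 (B = -(195326 + (1/409)²)/2 = -(195326 + 1/167281)/2 = -½*32674328607/167281 = -32674328607/334562 ≈ -97663.)
√(-311565 + B) = √(-311565 - 32674328607/334562) = √(-136912138137/334562) = 3*I*√30424919586/818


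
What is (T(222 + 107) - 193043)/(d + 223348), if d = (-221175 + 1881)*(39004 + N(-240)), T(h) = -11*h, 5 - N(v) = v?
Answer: 98331/4303423429 ≈ 2.2849e-5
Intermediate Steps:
N(v) = 5 - v
d = -8607070206 (d = (-221175 + 1881)*(39004 + (5 - 1*(-240))) = -219294*(39004 + (5 + 240)) = -219294*(39004 + 245) = -219294*39249 = -8607070206)
(T(222 + 107) - 193043)/(d + 223348) = (-11*(222 + 107) - 193043)/(-8607070206 + 223348) = (-11*329 - 193043)/(-8606846858) = (-3619 - 193043)*(-1/8606846858) = -196662*(-1/8606846858) = 98331/4303423429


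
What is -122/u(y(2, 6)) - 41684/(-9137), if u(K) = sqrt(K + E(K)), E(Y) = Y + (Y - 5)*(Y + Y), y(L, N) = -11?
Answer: 41684/9137 - 61*sqrt(330)/165 ≈ -2.1538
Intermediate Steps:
E(Y) = Y + 2*Y*(-5 + Y) (E(Y) = Y + (-5 + Y)*(2*Y) = Y + 2*Y*(-5 + Y))
u(K) = sqrt(K + K*(-9 + 2*K))
-122/u(y(2, 6)) - 41684/(-9137) = -122*sqrt(330)/330 - 41684/(-9137) = -122*sqrt(330)/330 - 41684*(-1/9137) = -122*sqrt(330)/330 + 41684/9137 = -61*sqrt(330)/165 + 41684/9137 = 41684/9137 - 61*sqrt(330)/165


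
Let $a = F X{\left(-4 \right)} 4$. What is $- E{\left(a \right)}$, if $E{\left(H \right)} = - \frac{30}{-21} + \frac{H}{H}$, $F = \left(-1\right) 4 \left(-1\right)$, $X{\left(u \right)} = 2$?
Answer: $- \frac{17}{7} \approx -2.4286$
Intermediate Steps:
$F = 4$ ($F = \left(-4\right) \left(-1\right) = 4$)
$a = 32$ ($a = 4 \cdot 2 \cdot 4 = 8 \cdot 4 = 32$)
$E{\left(H \right)} = \frac{17}{7}$ ($E{\left(H \right)} = \left(-30\right) \left(- \frac{1}{21}\right) + 1 = \frac{10}{7} + 1 = \frac{17}{7}$)
$- E{\left(a \right)} = \left(-1\right) \frac{17}{7} = - \frac{17}{7}$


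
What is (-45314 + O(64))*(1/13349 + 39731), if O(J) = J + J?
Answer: -23965259056320/13349 ≈ -1.7953e+9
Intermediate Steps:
O(J) = 2*J
(-45314 + O(64))*(1/13349 + 39731) = (-45314 + 2*64)*(1/13349 + 39731) = (-45314 + 128)*(1/13349 + 39731) = -45186*530369120/13349 = -23965259056320/13349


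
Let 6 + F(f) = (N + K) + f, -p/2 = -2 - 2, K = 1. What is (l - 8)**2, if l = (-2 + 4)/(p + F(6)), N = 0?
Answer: 4900/81 ≈ 60.494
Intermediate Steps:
p = 8 (p = -2*(-2 - 2) = -2*(-4) = 8)
F(f) = -5 + f (F(f) = -6 + ((0 + 1) + f) = -6 + (1 + f) = -5 + f)
l = 2/9 (l = (-2 + 4)/(8 + (-5 + 6)) = 2/(8 + 1) = 2/9 ≈ 0.22222)
(l - 8)**2 = (2/9 - 8)**2 = (-70/9)**2 = 4900/81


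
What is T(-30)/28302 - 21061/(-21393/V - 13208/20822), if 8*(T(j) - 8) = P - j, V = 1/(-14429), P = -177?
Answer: -316379398785865/727624784697987408 ≈ -0.00043481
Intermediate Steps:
V = -1/14429 ≈ -6.9305e-5
T(j) = -113/8 - j/8 (T(j) = 8 + (-177 - j)/8 = 8 + (-177/8 - j/8) = -113/8 - j/8)
T(-30)/28302 - 21061/(-21393/V - 13208/20822) = (-113/8 - ⅛*(-30))/28302 - 21061/(-21393/(-1/14429) - 13208/20822) = (-113/8 + 15/4)*(1/28302) - 21061/(-21393*(-14429) - 13208*1/20822) = -83/8*1/28302 - 21061/(308679597 - 6604/10411) = -83/226416 - 21061/3213663277763/10411 = -83/226416 - 21061*10411/3213663277763 = -83/226416 - 219266071/3213663277763 = -316379398785865/727624784697987408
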